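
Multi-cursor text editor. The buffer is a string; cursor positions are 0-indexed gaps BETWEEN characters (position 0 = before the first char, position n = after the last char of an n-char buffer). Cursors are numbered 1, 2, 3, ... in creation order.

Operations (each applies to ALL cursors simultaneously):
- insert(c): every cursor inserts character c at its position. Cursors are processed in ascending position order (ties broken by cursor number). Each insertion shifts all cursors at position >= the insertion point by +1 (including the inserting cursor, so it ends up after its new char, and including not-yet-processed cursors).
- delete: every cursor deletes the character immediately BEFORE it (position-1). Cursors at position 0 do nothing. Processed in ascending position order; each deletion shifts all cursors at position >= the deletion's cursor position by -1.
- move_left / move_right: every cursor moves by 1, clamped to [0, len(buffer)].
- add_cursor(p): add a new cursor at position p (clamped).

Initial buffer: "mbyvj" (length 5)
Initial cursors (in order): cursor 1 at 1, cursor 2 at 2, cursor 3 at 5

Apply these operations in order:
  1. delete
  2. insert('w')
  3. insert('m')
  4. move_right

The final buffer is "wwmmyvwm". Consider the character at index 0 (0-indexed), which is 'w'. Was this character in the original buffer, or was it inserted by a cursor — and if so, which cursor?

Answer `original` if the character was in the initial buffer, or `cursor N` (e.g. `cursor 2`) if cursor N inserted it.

Answer: cursor 1

Derivation:
After op 1 (delete): buffer="yv" (len 2), cursors c1@0 c2@0 c3@2, authorship ..
After op 2 (insert('w')): buffer="wwyvw" (len 5), cursors c1@2 c2@2 c3@5, authorship 12..3
After op 3 (insert('m')): buffer="wwmmyvwm" (len 8), cursors c1@4 c2@4 c3@8, authorship 1212..33
After op 4 (move_right): buffer="wwmmyvwm" (len 8), cursors c1@5 c2@5 c3@8, authorship 1212..33
Authorship (.=original, N=cursor N): 1 2 1 2 . . 3 3
Index 0: author = 1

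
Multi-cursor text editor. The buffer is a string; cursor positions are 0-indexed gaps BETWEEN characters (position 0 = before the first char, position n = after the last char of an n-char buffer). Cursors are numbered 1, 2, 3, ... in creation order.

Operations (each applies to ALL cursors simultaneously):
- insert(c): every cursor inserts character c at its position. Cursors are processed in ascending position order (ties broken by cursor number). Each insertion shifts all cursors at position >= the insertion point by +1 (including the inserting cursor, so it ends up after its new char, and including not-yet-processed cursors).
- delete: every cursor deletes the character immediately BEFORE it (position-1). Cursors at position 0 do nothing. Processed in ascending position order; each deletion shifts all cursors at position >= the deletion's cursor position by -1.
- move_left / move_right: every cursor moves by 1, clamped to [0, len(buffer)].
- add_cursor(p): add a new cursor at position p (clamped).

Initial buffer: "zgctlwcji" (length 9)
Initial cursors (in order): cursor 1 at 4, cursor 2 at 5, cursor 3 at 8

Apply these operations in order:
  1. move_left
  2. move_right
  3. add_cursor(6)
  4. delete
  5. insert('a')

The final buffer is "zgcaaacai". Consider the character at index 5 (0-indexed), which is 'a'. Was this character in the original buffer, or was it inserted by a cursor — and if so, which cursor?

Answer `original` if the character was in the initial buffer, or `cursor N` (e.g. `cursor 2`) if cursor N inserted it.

After op 1 (move_left): buffer="zgctlwcji" (len 9), cursors c1@3 c2@4 c3@7, authorship .........
After op 2 (move_right): buffer="zgctlwcji" (len 9), cursors c1@4 c2@5 c3@8, authorship .........
After op 3 (add_cursor(6)): buffer="zgctlwcji" (len 9), cursors c1@4 c2@5 c4@6 c3@8, authorship .........
After op 4 (delete): buffer="zgcci" (len 5), cursors c1@3 c2@3 c4@3 c3@4, authorship .....
After op 5 (insert('a')): buffer="zgcaaacai" (len 9), cursors c1@6 c2@6 c4@6 c3@8, authorship ...124.3.
Authorship (.=original, N=cursor N): . . . 1 2 4 . 3 .
Index 5: author = 4

Answer: cursor 4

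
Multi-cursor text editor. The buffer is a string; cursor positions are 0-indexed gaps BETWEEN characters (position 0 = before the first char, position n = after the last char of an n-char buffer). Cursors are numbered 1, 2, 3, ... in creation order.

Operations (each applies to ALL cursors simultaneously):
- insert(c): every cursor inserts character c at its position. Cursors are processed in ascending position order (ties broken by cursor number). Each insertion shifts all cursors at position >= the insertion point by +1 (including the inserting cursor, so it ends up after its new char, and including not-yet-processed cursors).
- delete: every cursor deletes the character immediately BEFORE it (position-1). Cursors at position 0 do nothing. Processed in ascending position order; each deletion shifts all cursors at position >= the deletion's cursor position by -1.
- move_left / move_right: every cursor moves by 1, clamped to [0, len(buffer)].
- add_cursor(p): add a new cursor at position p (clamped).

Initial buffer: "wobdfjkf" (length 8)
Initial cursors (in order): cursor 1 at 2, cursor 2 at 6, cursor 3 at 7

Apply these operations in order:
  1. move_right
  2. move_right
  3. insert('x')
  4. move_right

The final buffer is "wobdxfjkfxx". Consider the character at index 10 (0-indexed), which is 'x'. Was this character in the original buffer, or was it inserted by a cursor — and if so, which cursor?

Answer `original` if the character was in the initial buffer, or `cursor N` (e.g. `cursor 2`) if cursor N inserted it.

After op 1 (move_right): buffer="wobdfjkf" (len 8), cursors c1@3 c2@7 c3@8, authorship ........
After op 2 (move_right): buffer="wobdfjkf" (len 8), cursors c1@4 c2@8 c3@8, authorship ........
After op 3 (insert('x')): buffer="wobdxfjkfxx" (len 11), cursors c1@5 c2@11 c3@11, authorship ....1....23
After op 4 (move_right): buffer="wobdxfjkfxx" (len 11), cursors c1@6 c2@11 c3@11, authorship ....1....23
Authorship (.=original, N=cursor N): . . . . 1 . . . . 2 3
Index 10: author = 3

Answer: cursor 3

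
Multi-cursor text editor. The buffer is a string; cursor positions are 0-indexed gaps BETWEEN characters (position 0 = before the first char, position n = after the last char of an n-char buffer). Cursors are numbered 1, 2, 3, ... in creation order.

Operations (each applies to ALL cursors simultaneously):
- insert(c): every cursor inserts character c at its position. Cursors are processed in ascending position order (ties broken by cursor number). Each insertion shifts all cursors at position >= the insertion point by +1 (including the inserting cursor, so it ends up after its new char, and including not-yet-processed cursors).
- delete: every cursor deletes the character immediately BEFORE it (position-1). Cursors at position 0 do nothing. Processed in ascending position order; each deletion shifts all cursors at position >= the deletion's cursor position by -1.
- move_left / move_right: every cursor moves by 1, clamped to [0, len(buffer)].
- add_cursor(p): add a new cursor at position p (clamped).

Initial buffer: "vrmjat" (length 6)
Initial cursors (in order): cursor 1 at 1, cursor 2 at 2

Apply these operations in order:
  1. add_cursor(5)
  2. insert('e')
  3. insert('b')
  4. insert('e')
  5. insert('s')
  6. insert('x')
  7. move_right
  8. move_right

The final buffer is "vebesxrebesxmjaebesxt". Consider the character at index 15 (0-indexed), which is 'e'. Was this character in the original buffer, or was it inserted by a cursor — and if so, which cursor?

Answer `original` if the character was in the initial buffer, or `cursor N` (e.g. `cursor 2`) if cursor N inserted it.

After op 1 (add_cursor(5)): buffer="vrmjat" (len 6), cursors c1@1 c2@2 c3@5, authorship ......
After op 2 (insert('e')): buffer="veremjaet" (len 9), cursors c1@2 c2@4 c3@8, authorship .1.2...3.
After op 3 (insert('b')): buffer="vebrebmjaebt" (len 12), cursors c1@3 c2@6 c3@11, authorship .11.22...33.
After op 4 (insert('e')): buffer="veberebemjaebet" (len 15), cursors c1@4 c2@8 c3@14, authorship .111.222...333.
After op 5 (insert('s')): buffer="vebesrebesmjaebest" (len 18), cursors c1@5 c2@10 c3@17, authorship .1111.2222...3333.
After op 6 (insert('x')): buffer="vebesxrebesxmjaebesxt" (len 21), cursors c1@6 c2@12 c3@20, authorship .11111.22222...33333.
After op 7 (move_right): buffer="vebesxrebesxmjaebesxt" (len 21), cursors c1@7 c2@13 c3@21, authorship .11111.22222...33333.
After op 8 (move_right): buffer="vebesxrebesxmjaebesxt" (len 21), cursors c1@8 c2@14 c3@21, authorship .11111.22222...33333.
Authorship (.=original, N=cursor N): . 1 1 1 1 1 . 2 2 2 2 2 . . . 3 3 3 3 3 .
Index 15: author = 3

Answer: cursor 3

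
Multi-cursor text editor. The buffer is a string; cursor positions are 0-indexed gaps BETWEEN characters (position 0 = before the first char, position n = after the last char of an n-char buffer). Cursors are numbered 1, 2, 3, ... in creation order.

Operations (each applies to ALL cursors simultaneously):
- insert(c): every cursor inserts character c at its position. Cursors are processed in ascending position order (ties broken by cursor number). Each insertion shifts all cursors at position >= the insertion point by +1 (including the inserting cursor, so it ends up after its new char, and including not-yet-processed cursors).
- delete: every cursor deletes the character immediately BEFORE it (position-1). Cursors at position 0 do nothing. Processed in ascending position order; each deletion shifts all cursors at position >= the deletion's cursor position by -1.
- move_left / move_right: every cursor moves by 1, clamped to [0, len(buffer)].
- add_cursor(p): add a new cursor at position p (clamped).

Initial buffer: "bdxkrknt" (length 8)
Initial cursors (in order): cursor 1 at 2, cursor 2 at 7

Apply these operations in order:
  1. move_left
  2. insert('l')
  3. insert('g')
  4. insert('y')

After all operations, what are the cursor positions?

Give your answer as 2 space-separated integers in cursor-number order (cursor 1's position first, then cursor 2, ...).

Answer: 4 12

Derivation:
After op 1 (move_left): buffer="bdxkrknt" (len 8), cursors c1@1 c2@6, authorship ........
After op 2 (insert('l')): buffer="bldxkrklnt" (len 10), cursors c1@2 c2@8, authorship .1.....2..
After op 3 (insert('g')): buffer="blgdxkrklgnt" (len 12), cursors c1@3 c2@10, authorship .11.....22..
After op 4 (insert('y')): buffer="blgydxkrklgynt" (len 14), cursors c1@4 c2@12, authorship .111.....222..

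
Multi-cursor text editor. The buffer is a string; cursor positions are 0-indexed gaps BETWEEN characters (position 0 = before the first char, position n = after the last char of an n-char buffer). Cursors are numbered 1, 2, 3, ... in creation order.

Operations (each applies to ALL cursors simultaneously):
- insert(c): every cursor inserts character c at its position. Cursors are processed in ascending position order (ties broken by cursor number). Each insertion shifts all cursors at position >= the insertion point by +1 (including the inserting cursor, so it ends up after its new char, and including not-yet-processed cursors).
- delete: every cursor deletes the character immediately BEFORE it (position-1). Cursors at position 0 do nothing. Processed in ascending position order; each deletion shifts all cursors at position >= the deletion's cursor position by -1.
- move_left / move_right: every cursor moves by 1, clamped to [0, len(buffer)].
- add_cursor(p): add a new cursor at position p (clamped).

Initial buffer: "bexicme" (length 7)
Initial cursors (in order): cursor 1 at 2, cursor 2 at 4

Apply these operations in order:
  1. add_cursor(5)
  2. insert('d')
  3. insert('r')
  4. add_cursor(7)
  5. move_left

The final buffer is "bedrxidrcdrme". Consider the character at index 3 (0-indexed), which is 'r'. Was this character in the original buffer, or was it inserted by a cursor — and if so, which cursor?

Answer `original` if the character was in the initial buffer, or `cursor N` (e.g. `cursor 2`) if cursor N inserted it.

After op 1 (add_cursor(5)): buffer="bexicme" (len 7), cursors c1@2 c2@4 c3@5, authorship .......
After op 2 (insert('d')): buffer="bedxidcdme" (len 10), cursors c1@3 c2@6 c3@8, authorship ..1..2.3..
After op 3 (insert('r')): buffer="bedrxidrcdrme" (len 13), cursors c1@4 c2@8 c3@11, authorship ..11..22.33..
After op 4 (add_cursor(7)): buffer="bedrxidrcdrme" (len 13), cursors c1@4 c4@7 c2@8 c3@11, authorship ..11..22.33..
After op 5 (move_left): buffer="bedrxidrcdrme" (len 13), cursors c1@3 c4@6 c2@7 c3@10, authorship ..11..22.33..
Authorship (.=original, N=cursor N): . . 1 1 . . 2 2 . 3 3 . .
Index 3: author = 1

Answer: cursor 1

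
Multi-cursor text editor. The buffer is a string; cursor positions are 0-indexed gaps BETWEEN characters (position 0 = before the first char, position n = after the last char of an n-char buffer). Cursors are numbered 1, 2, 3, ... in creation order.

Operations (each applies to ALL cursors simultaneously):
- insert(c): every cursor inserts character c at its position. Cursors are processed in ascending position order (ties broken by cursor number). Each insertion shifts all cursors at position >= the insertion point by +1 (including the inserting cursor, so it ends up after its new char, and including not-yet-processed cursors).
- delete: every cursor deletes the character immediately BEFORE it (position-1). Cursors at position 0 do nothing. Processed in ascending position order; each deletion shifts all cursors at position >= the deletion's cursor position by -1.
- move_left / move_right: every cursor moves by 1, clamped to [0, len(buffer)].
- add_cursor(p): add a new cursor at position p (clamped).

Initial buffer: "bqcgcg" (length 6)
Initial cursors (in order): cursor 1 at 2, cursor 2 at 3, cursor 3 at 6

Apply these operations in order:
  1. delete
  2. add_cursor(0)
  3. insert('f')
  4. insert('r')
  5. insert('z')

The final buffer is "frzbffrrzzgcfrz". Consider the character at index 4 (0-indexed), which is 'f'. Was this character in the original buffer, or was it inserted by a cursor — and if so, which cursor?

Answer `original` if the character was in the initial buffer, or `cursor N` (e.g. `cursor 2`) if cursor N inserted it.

Answer: cursor 1

Derivation:
After op 1 (delete): buffer="bgc" (len 3), cursors c1@1 c2@1 c3@3, authorship ...
After op 2 (add_cursor(0)): buffer="bgc" (len 3), cursors c4@0 c1@1 c2@1 c3@3, authorship ...
After op 3 (insert('f')): buffer="fbffgcf" (len 7), cursors c4@1 c1@4 c2@4 c3@7, authorship 4.12..3
After op 4 (insert('r')): buffer="frbffrrgcfr" (len 11), cursors c4@2 c1@7 c2@7 c3@11, authorship 44.1212..33
After op 5 (insert('z')): buffer="frzbffrrzzgcfrz" (len 15), cursors c4@3 c1@10 c2@10 c3@15, authorship 444.121212..333
Authorship (.=original, N=cursor N): 4 4 4 . 1 2 1 2 1 2 . . 3 3 3
Index 4: author = 1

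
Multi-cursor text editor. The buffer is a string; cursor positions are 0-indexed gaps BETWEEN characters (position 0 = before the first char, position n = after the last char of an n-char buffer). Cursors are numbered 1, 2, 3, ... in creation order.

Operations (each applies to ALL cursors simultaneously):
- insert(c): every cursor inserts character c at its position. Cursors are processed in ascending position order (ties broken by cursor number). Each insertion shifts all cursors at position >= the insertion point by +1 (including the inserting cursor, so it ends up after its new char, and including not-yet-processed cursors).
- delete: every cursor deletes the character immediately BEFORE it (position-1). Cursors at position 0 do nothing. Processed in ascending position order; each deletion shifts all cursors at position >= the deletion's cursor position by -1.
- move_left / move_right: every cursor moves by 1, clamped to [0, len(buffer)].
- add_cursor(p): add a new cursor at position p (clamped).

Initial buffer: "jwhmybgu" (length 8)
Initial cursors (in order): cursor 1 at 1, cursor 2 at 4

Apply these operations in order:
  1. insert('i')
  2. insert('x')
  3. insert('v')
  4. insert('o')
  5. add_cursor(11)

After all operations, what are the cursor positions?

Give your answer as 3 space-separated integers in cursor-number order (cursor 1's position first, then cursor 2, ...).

Answer: 5 12 11

Derivation:
After op 1 (insert('i')): buffer="jiwhmiybgu" (len 10), cursors c1@2 c2@6, authorship .1...2....
After op 2 (insert('x')): buffer="jixwhmixybgu" (len 12), cursors c1@3 c2@8, authorship .11...22....
After op 3 (insert('v')): buffer="jixvwhmixvybgu" (len 14), cursors c1@4 c2@10, authorship .111...222....
After op 4 (insert('o')): buffer="jixvowhmixvoybgu" (len 16), cursors c1@5 c2@12, authorship .1111...2222....
After op 5 (add_cursor(11)): buffer="jixvowhmixvoybgu" (len 16), cursors c1@5 c3@11 c2@12, authorship .1111...2222....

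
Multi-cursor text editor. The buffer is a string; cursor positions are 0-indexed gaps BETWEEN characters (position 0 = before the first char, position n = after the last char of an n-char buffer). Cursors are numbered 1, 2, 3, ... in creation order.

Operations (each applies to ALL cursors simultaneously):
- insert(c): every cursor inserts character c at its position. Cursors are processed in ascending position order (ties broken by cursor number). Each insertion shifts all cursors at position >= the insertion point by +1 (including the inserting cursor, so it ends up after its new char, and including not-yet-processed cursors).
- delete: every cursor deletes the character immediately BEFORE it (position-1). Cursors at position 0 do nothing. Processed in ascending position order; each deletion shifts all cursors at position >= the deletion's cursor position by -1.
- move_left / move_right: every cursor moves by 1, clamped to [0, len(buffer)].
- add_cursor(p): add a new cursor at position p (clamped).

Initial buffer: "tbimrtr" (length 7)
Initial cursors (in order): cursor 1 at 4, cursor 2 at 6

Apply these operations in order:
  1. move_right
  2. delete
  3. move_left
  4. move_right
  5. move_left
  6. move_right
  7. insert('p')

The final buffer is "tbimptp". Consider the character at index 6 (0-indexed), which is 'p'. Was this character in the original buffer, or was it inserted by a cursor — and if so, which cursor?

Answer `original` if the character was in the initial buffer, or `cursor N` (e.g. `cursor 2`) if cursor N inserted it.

Answer: cursor 2

Derivation:
After op 1 (move_right): buffer="tbimrtr" (len 7), cursors c1@5 c2@7, authorship .......
After op 2 (delete): buffer="tbimt" (len 5), cursors c1@4 c2@5, authorship .....
After op 3 (move_left): buffer="tbimt" (len 5), cursors c1@3 c2@4, authorship .....
After op 4 (move_right): buffer="tbimt" (len 5), cursors c1@4 c2@5, authorship .....
After op 5 (move_left): buffer="tbimt" (len 5), cursors c1@3 c2@4, authorship .....
After op 6 (move_right): buffer="tbimt" (len 5), cursors c1@4 c2@5, authorship .....
After op 7 (insert('p')): buffer="tbimptp" (len 7), cursors c1@5 c2@7, authorship ....1.2
Authorship (.=original, N=cursor N): . . . . 1 . 2
Index 6: author = 2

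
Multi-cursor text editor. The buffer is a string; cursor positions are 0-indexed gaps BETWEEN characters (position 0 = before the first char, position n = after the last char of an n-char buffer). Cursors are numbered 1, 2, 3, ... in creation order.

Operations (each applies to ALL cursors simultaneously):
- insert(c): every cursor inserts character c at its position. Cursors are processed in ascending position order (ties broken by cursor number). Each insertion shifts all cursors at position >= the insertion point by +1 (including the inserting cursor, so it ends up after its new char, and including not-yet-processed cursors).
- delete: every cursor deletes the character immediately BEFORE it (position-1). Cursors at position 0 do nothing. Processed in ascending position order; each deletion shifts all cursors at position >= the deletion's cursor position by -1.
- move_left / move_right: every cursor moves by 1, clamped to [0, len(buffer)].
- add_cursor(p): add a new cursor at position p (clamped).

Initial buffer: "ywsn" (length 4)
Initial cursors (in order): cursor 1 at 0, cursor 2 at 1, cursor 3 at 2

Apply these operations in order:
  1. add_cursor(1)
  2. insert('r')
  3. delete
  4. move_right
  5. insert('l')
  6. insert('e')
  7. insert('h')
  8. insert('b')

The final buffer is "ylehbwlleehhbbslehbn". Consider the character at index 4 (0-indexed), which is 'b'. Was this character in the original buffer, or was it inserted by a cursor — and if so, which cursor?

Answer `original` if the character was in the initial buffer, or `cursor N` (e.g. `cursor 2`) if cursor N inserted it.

After op 1 (add_cursor(1)): buffer="ywsn" (len 4), cursors c1@0 c2@1 c4@1 c3@2, authorship ....
After op 2 (insert('r')): buffer="ryrrwrsn" (len 8), cursors c1@1 c2@4 c4@4 c3@6, authorship 1.24.3..
After op 3 (delete): buffer="ywsn" (len 4), cursors c1@0 c2@1 c4@1 c3@2, authorship ....
After op 4 (move_right): buffer="ywsn" (len 4), cursors c1@1 c2@2 c4@2 c3@3, authorship ....
After op 5 (insert('l')): buffer="ylwllsln" (len 8), cursors c1@2 c2@5 c4@5 c3@7, authorship .1.24.3.
After op 6 (insert('e')): buffer="ylewlleeslen" (len 12), cursors c1@3 c2@8 c4@8 c3@11, authorship .11.2424.33.
After op 7 (insert('h')): buffer="ylehwlleehhslehn" (len 16), cursors c1@4 c2@11 c4@11 c3@15, authorship .111.242424.333.
After op 8 (insert('b')): buffer="ylehbwlleehhbbslehbn" (len 20), cursors c1@5 c2@14 c4@14 c3@19, authorship .1111.24242424.3333.
Authorship (.=original, N=cursor N): . 1 1 1 1 . 2 4 2 4 2 4 2 4 . 3 3 3 3 .
Index 4: author = 1

Answer: cursor 1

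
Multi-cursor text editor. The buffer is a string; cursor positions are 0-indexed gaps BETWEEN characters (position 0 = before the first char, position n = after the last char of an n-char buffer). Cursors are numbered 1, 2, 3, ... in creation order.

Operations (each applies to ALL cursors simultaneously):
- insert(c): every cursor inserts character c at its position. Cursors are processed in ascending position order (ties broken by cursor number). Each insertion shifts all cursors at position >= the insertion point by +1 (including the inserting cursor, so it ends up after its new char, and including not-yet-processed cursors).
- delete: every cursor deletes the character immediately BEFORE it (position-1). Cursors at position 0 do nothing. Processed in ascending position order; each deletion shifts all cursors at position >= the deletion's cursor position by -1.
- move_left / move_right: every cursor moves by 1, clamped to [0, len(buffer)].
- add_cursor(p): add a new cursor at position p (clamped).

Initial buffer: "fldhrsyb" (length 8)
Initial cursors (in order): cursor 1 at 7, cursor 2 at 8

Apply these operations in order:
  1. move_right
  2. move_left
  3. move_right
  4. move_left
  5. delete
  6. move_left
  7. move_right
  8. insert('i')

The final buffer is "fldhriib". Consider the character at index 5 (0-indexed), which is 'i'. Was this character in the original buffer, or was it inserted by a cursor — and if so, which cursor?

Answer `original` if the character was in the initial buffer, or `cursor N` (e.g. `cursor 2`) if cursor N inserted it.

After op 1 (move_right): buffer="fldhrsyb" (len 8), cursors c1@8 c2@8, authorship ........
After op 2 (move_left): buffer="fldhrsyb" (len 8), cursors c1@7 c2@7, authorship ........
After op 3 (move_right): buffer="fldhrsyb" (len 8), cursors c1@8 c2@8, authorship ........
After op 4 (move_left): buffer="fldhrsyb" (len 8), cursors c1@7 c2@7, authorship ........
After op 5 (delete): buffer="fldhrb" (len 6), cursors c1@5 c2@5, authorship ......
After op 6 (move_left): buffer="fldhrb" (len 6), cursors c1@4 c2@4, authorship ......
After op 7 (move_right): buffer="fldhrb" (len 6), cursors c1@5 c2@5, authorship ......
After op 8 (insert('i')): buffer="fldhriib" (len 8), cursors c1@7 c2@7, authorship .....12.
Authorship (.=original, N=cursor N): . . . . . 1 2 .
Index 5: author = 1

Answer: cursor 1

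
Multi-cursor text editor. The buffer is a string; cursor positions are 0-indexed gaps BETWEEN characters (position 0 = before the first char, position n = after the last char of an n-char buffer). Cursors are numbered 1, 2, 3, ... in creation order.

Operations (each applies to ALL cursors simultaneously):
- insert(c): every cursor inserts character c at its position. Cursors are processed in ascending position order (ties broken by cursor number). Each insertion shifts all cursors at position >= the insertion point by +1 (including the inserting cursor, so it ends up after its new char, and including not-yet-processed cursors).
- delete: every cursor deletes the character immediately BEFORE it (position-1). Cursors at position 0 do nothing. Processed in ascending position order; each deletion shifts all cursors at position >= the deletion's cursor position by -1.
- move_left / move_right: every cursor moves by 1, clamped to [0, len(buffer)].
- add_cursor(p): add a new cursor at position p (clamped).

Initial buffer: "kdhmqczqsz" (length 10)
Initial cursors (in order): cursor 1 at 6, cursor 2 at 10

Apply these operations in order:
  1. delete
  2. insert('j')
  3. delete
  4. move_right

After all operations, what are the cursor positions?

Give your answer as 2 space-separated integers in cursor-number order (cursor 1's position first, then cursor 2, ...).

After op 1 (delete): buffer="kdhmqzqs" (len 8), cursors c1@5 c2@8, authorship ........
After op 2 (insert('j')): buffer="kdhmqjzqsj" (len 10), cursors c1@6 c2@10, authorship .....1...2
After op 3 (delete): buffer="kdhmqzqs" (len 8), cursors c1@5 c2@8, authorship ........
After op 4 (move_right): buffer="kdhmqzqs" (len 8), cursors c1@6 c2@8, authorship ........

Answer: 6 8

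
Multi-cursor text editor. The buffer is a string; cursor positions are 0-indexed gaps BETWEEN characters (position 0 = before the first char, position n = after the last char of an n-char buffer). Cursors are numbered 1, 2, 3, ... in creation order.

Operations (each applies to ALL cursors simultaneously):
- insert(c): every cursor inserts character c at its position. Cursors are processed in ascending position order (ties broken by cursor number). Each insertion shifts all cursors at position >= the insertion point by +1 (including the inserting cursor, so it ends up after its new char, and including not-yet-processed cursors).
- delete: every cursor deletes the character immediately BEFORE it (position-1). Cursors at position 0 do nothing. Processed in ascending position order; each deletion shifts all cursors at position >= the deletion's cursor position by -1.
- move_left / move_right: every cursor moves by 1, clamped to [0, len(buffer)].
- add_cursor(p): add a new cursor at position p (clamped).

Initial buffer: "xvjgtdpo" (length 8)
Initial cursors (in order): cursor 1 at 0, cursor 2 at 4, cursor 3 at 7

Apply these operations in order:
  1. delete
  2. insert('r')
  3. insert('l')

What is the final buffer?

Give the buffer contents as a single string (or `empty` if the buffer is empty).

After op 1 (delete): buffer="xvjtdo" (len 6), cursors c1@0 c2@3 c3@5, authorship ......
After op 2 (insert('r')): buffer="rxvjrtdro" (len 9), cursors c1@1 c2@5 c3@8, authorship 1...2..3.
After op 3 (insert('l')): buffer="rlxvjrltdrlo" (len 12), cursors c1@2 c2@7 c3@11, authorship 11...22..33.

Answer: rlxvjrltdrlo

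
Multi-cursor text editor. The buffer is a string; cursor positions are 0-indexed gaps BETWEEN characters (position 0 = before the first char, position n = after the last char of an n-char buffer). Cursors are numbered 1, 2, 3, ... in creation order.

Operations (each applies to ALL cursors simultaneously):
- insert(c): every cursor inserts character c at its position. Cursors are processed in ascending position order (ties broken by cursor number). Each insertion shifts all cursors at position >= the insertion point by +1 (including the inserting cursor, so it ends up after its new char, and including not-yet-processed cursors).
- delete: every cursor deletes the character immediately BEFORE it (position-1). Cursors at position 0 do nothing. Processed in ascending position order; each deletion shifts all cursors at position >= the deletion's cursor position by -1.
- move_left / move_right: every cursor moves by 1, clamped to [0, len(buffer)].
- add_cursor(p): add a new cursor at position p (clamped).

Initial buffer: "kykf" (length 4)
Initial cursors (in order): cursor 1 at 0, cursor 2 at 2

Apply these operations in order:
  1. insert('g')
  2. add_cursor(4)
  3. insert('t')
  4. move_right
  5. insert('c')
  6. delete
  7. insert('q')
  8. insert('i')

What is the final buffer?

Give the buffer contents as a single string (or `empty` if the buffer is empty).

Answer: gtkqiygttkqqiif

Derivation:
After op 1 (insert('g')): buffer="gkygkf" (len 6), cursors c1@1 c2@4, authorship 1..2..
After op 2 (add_cursor(4)): buffer="gkygkf" (len 6), cursors c1@1 c2@4 c3@4, authorship 1..2..
After op 3 (insert('t')): buffer="gtkygttkf" (len 9), cursors c1@2 c2@7 c3@7, authorship 11..223..
After op 4 (move_right): buffer="gtkygttkf" (len 9), cursors c1@3 c2@8 c3@8, authorship 11..223..
After op 5 (insert('c')): buffer="gtkcygttkccf" (len 12), cursors c1@4 c2@11 c3@11, authorship 11.1.223.23.
After op 6 (delete): buffer="gtkygttkf" (len 9), cursors c1@3 c2@8 c3@8, authorship 11..223..
After op 7 (insert('q')): buffer="gtkqygttkqqf" (len 12), cursors c1@4 c2@11 c3@11, authorship 11.1.223.23.
After op 8 (insert('i')): buffer="gtkqiygttkqqiif" (len 15), cursors c1@5 c2@14 c3@14, authorship 11.11.223.2323.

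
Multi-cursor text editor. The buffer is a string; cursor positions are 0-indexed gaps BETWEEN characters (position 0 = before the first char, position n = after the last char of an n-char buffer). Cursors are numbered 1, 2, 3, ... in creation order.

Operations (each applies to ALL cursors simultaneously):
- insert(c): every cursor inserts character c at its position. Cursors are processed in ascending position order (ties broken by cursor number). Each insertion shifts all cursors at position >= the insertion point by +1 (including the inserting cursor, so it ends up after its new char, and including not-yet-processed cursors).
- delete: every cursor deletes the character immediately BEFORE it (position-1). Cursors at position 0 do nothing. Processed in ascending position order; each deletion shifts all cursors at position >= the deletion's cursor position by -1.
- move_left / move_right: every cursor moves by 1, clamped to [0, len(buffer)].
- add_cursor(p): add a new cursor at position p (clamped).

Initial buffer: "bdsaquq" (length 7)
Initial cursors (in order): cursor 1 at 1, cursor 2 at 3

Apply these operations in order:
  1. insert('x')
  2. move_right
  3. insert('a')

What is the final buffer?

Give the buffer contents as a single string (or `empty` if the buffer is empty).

Answer: bxdasxaaquq

Derivation:
After op 1 (insert('x')): buffer="bxdsxaquq" (len 9), cursors c1@2 c2@5, authorship .1..2....
After op 2 (move_right): buffer="bxdsxaquq" (len 9), cursors c1@3 c2@6, authorship .1..2....
After op 3 (insert('a')): buffer="bxdasxaaquq" (len 11), cursors c1@4 c2@8, authorship .1.1.2.2...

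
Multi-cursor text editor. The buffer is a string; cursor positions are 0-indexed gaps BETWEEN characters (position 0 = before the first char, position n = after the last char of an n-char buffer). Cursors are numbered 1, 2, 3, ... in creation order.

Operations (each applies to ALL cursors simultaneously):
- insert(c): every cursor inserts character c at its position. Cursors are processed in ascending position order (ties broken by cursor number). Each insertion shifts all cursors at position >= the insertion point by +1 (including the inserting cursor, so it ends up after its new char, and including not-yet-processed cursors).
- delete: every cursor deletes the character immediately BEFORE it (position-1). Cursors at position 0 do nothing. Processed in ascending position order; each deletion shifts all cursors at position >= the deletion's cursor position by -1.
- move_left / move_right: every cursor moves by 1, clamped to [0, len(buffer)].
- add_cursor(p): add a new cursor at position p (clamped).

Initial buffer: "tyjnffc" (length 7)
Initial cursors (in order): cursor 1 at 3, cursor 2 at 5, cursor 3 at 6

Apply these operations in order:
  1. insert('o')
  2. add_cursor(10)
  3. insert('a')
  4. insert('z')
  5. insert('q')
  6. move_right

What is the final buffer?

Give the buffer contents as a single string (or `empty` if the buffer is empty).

Answer: tyjoazqnfoazqfoazqcazq

Derivation:
After op 1 (insert('o')): buffer="tyjonfofoc" (len 10), cursors c1@4 c2@7 c3@9, authorship ...1..2.3.
After op 2 (add_cursor(10)): buffer="tyjonfofoc" (len 10), cursors c1@4 c2@7 c3@9 c4@10, authorship ...1..2.3.
After op 3 (insert('a')): buffer="tyjoanfoafoaca" (len 14), cursors c1@5 c2@9 c3@12 c4@14, authorship ...11..22.33.4
After op 4 (insert('z')): buffer="tyjoaznfoazfoazcaz" (len 18), cursors c1@6 c2@11 c3@15 c4@18, authorship ...111..222.333.44
After op 5 (insert('q')): buffer="tyjoazqnfoazqfoazqcazq" (len 22), cursors c1@7 c2@13 c3@18 c4@22, authorship ...1111..2222.3333.444
After op 6 (move_right): buffer="tyjoazqnfoazqfoazqcazq" (len 22), cursors c1@8 c2@14 c3@19 c4@22, authorship ...1111..2222.3333.444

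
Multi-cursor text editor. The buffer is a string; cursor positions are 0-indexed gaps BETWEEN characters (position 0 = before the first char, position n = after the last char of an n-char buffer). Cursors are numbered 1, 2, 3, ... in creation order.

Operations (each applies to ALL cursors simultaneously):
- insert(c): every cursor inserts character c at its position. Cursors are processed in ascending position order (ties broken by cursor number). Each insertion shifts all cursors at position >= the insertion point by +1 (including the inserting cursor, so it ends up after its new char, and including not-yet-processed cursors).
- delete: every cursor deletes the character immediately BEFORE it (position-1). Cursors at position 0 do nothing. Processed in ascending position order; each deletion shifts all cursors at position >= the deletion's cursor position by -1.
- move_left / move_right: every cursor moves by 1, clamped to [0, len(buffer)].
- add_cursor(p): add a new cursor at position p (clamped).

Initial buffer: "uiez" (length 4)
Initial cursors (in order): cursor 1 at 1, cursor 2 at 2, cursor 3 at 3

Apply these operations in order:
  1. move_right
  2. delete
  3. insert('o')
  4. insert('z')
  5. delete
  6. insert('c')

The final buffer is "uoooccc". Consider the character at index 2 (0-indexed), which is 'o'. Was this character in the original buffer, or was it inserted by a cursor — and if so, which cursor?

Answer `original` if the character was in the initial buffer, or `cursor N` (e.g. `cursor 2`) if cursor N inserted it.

Answer: cursor 2

Derivation:
After op 1 (move_right): buffer="uiez" (len 4), cursors c1@2 c2@3 c3@4, authorship ....
After op 2 (delete): buffer="u" (len 1), cursors c1@1 c2@1 c3@1, authorship .
After op 3 (insert('o')): buffer="uooo" (len 4), cursors c1@4 c2@4 c3@4, authorship .123
After op 4 (insert('z')): buffer="uooozzz" (len 7), cursors c1@7 c2@7 c3@7, authorship .123123
After op 5 (delete): buffer="uooo" (len 4), cursors c1@4 c2@4 c3@4, authorship .123
After op 6 (insert('c')): buffer="uoooccc" (len 7), cursors c1@7 c2@7 c3@7, authorship .123123
Authorship (.=original, N=cursor N): . 1 2 3 1 2 3
Index 2: author = 2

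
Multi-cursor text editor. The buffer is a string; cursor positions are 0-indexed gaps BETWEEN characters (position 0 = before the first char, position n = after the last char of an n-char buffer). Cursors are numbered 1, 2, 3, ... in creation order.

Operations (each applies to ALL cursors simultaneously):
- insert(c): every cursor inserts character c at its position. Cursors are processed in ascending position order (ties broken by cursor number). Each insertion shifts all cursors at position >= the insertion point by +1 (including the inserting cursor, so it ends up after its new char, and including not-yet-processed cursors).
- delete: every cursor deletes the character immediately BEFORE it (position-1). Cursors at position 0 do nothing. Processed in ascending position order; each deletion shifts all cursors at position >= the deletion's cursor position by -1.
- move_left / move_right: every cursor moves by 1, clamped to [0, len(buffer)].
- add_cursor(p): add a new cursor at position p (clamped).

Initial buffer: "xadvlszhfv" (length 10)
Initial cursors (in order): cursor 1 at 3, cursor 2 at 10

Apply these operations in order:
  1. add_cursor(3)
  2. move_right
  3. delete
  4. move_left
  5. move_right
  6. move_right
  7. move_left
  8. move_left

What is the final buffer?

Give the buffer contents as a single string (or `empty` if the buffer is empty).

Answer: xalszhf

Derivation:
After op 1 (add_cursor(3)): buffer="xadvlszhfv" (len 10), cursors c1@3 c3@3 c2@10, authorship ..........
After op 2 (move_right): buffer="xadvlszhfv" (len 10), cursors c1@4 c3@4 c2@10, authorship ..........
After op 3 (delete): buffer="xalszhf" (len 7), cursors c1@2 c3@2 c2@7, authorship .......
After op 4 (move_left): buffer="xalszhf" (len 7), cursors c1@1 c3@1 c2@6, authorship .......
After op 5 (move_right): buffer="xalszhf" (len 7), cursors c1@2 c3@2 c2@7, authorship .......
After op 6 (move_right): buffer="xalszhf" (len 7), cursors c1@3 c3@3 c2@7, authorship .......
After op 7 (move_left): buffer="xalszhf" (len 7), cursors c1@2 c3@2 c2@6, authorship .......
After op 8 (move_left): buffer="xalszhf" (len 7), cursors c1@1 c3@1 c2@5, authorship .......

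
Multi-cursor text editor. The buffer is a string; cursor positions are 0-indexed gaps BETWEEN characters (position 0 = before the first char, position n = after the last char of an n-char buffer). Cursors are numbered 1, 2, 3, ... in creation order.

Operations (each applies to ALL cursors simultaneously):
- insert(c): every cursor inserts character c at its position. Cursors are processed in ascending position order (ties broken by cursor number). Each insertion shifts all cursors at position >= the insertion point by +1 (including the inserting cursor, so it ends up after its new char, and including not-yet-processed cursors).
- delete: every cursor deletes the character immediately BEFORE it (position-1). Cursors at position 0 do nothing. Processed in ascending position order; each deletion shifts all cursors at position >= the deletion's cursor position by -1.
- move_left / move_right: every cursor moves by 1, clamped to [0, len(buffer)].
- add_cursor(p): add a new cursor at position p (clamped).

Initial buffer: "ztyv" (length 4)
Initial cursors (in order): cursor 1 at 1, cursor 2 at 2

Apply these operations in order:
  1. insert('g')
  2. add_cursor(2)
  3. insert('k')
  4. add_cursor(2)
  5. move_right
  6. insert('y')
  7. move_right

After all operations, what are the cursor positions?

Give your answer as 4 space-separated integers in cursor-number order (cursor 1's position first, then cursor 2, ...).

Answer: 9 13 9 5

Derivation:
After op 1 (insert('g')): buffer="zgtgyv" (len 6), cursors c1@2 c2@4, authorship .1.2..
After op 2 (add_cursor(2)): buffer="zgtgyv" (len 6), cursors c1@2 c3@2 c2@4, authorship .1.2..
After op 3 (insert('k')): buffer="zgkktgkyv" (len 9), cursors c1@4 c3@4 c2@7, authorship .113.22..
After op 4 (add_cursor(2)): buffer="zgkktgkyv" (len 9), cursors c4@2 c1@4 c3@4 c2@7, authorship .113.22..
After op 5 (move_right): buffer="zgkktgkyv" (len 9), cursors c4@3 c1@5 c3@5 c2@8, authorship .113.22..
After op 6 (insert('y')): buffer="zgkyktyygkyyv" (len 13), cursors c4@4 c1@8 c3@8 c2@12, authorship .1143.1322.2.
After op 7 (move_right): buffer="zgkyktyygkyyv" (len 13), cursors c4@5 c1@9 c3@9 c2@13, authorship .1143.1322.2.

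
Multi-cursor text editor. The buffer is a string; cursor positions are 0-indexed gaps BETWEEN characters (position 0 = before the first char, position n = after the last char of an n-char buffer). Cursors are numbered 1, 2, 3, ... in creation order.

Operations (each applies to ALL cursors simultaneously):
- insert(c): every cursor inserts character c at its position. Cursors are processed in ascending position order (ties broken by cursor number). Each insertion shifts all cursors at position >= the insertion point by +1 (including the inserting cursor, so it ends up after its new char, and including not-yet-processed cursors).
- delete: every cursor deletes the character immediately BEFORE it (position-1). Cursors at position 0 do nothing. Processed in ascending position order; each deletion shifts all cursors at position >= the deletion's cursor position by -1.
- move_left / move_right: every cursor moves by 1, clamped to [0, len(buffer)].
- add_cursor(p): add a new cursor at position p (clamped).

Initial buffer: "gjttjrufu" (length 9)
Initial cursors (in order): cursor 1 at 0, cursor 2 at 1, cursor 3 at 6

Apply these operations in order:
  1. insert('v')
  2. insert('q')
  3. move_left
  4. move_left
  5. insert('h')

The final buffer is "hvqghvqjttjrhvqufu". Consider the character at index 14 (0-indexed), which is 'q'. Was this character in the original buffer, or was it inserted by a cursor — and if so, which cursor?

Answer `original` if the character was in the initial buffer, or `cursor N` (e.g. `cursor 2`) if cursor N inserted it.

Answer: cursor 3

Derivation:
After op 1 (insert('v')): buffer="vgvjttjrvufu" (len 12), cursors c1@1 c2@3 c3@9, authorship 1.2.....3...
After op 2 (insert('q')): buffer="vqgvqjttjrvqufu" (len 15), cursors c1@2 c2@5 c3@12, authorship 11.22.....33...
After op 3 (move_left): buffer="vqgvqjttjrvqufu" (len 15), cursors c1@1 c2@4 c3@11, authorship 11.22.....33...
After op 4 (move_left): buffer="vqgvqjttjrvqufu" (len 15), cursors c1@0 c2@3 c3@10, authorship 11.22.....33...
After op 5 (insert('h')): buffer="hvqghvqjttjrhvqufu" (len 18), cursors c1@1 c2@5 c3@13, authorship 111.222.....333...
Authorship (.=original, N=cursor N): 1 1 1 . 2 2 2 . . . . . 3 3 3 . . .
Index 14: author = 3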